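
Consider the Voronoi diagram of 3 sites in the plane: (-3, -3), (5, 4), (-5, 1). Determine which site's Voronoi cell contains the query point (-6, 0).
Nearest site = (-5, 1)

The Voronoi cell of site s contains exactly those query points closer to s than to any other site. Compute squared distances from q = (-6, 0) to each site:
  (-5 − -6)² + (1 − 0)² = 2
  (-3 − -6)² + (-3 − 0)² = 18
  (5 − -6)² + (4 − 0)² = 137
Minimum is attained by (-5, 1), so q lies in its Voronoi cell.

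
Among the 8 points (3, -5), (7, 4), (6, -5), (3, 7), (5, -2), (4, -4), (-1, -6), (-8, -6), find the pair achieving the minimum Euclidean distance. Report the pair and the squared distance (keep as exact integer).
Pair = ((3, -5), (4, -4)); squared distance = 2

Compute all C(8, 2) = 28 pairwise squared distances (x_i − x_j)² + (y_i − y_j)². The minimum is 2, attained by the pair ((3, -5), (4, -4)).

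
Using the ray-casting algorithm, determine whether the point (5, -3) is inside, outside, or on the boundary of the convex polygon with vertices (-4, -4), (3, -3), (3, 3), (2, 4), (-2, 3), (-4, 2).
The point (5, -3) lies strictly outside the polygon

Cast a horizontal ray to the right from the query point and count how many polygon edges it crosses (each edge strictly once or zero times, handled with the usual half-open convention). 
Parity of crossings → even ⇒ outside.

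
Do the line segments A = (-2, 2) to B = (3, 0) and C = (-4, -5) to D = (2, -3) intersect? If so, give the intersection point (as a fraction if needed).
No (intersection of containing lines falls outside at least one segment)

Parametrize and solve: t = 19/11, s = 39/22. At least one of these is outside [0, 1], so the segments do not intersect.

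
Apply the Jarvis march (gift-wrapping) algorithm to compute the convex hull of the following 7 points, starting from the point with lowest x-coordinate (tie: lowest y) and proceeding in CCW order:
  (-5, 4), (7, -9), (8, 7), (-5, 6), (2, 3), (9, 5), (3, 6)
Hull (CCW) = [(-5, 4), (7, -9), (9, 5), (8, 7), (-5, 6)]

Jarvis march: at each step, from the current hull vertex p, select the next vertex q as the point such that every other point lies strictly to the left of (or on) the directed line p → q. (Equivalently: for every other point r, the cross product (q − p) × (r − p) ≥ 0.)
Starting point (lowest x, tie lowest y): (-5, 4). Wrap until returning to start. Resulting hull: (-5, 4), (7, -9), (9, 5), (8, 7), (-5, 6).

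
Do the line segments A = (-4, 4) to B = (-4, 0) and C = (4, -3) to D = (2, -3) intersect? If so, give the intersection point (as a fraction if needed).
No (intersection of containing lines falls outside at least one segment)

Parametrize and solve: t = 7/4, s = 4. At least one of these is outside [0, 1], so the segments do not intersect.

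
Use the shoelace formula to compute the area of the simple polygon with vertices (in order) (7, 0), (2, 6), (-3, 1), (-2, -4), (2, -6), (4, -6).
Area = 75

Shoelace formula: Area = (1/2) |Σ_i (x_i · y_{i+1} − x_{i+1} · y_i)| (indices mod n). Compute each cross term:
  (7)(6) − (2)(0) = 42
  (2)(1) − (-3)(6) = 20
  (-3)(-4) − (-2)(1) = 14
  (-2)(-6) − (2)(-4) = 20
  (2)(-6) − (4)(-6) = 12
  (4)(0) − (7)(-6) = 42
Sum = 150, so (signed) Area = 150/2 = 75, |Area| = 75.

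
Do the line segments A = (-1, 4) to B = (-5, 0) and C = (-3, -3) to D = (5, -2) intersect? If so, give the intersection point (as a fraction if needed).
No (intersection of containing lines falls outside at least one segment)

Parametrize and solve: t = 27/14, s = -5/7. At least one of these is outside [0, 1], so the segments do not intersect.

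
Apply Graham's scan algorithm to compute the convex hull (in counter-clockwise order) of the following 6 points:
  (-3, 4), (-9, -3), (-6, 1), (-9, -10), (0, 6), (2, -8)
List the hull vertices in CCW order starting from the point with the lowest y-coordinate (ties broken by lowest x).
Hull (CCW) = [(-9, -10), (2, -8), (0, 6), (-3, 4), (-6, 1), (-9, -3)]

Graham scan procedure:
  1. Find the pivot p₀ = point with lowest y (tie → lowest x): (-9, -10).
  2. Sort the remaining points by polar angle around p₀.
  3. Walk through sorted points, maintaining a stack; pop the top while the last three entries make a non-left turn (cross product ≤ 0).
  4. Final stack is the convex hull in CCW order: (-9, -10), (2, -8), (0, 6), (-3, 4), (-6, 1), (-9, -3).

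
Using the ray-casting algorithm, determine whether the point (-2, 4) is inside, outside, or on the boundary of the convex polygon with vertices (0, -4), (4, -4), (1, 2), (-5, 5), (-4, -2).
The point (-2, 4) lies strictly outside the polygon

Cast a horizontal ray to the right from the query point and count how many polygon edges it crosses (each edge strictly once or zero times, handled with the usual half-open convention). 
Parity of crossings → even ⇒ outside.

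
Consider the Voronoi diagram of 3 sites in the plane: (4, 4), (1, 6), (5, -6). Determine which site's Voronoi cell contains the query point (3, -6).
Nearest site = (5, -6)

The Voronoi cell of site s contains exactly those query points closer to s than to any other site. Compute squared distances from q = (3, -6) to each site:
  (5 − 3)² + (-6 − -6)² = 4
  (4 − 3)² + (4 − -6)² = 101
  (1 − 3)² + (6 − -6)² = 148
Minimum is attained by (5, -6), so q lies in its Voronoi cell.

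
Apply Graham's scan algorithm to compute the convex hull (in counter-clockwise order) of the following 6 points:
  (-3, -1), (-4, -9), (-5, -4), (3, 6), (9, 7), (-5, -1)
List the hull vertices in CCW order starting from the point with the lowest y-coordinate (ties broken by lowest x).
Hull (CCW) = [(-4, -9), (9, 7), (3, 6), (-5, -1), (-5, -4)]

Graham scan procedure:
  1. Find the pivot p₀ = point with lowest y (tie → lowest x): (-4, -9).
  2. Sort the remaining points by polar angle around p₀.
  3. Walk through sorted points, maintaining a stack; pop the top while the last three entries make a non-left turn (cross product ≤ 0).
  4. Final stack is the convex hull in CCW order: (-4, -9), (9, 7), (3, 6), (-5, -1), (-5, -4).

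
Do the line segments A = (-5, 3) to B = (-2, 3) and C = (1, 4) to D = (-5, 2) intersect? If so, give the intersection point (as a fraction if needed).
Yes; intersection at (-2, 3) (t = 1 on AB, s = 1/2 on CD)

Parametrize AB as A + t(B − A) = (-5 + 3 t, 3 + 0 t) and CD as C + s(D − C) = (1 + -6 s, 4 + -2 s). Solve the linear system for (t, s). Determinant = 6 ≠ 0, so a unique intersection of the containing lines exists. Solution: t = 1, s = 1/2 — both in [0, 1], so the segments cross. Intersection point: (-2, 3).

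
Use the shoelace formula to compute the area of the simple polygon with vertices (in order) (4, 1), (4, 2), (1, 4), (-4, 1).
Area = 27/2

Shoelace formula: Area = (1/2) |Σ_i (x_i · y_{i+1} − x_{i+1} · y_i)| (indices mod n). Compute each cross term:
  (4)(2) − (4)(1) = 4
  (4)(4) − (1)(2) = 14
  (1)(1) − (-4)(4) = 17
  (-4)(1) − (4)(1) = -8
Sum = 27, so (signed) Area = 27/2 = 27/2, |Area| = 27/2.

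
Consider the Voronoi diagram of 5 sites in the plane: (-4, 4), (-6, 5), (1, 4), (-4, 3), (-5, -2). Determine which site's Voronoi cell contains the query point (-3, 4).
Nearest site = (-4, 4)

The Voronoi cell of site s contains exactly those query points closer to s than to any other site. Compute squared distances from q = (-3, 4) to each site:
  (-4 − -3)² + (4 − 4)² = 1
  (-4 − -3)² + (3 − 4)² = 2
  (-6 − -3)² + (5 − 4)² = 10
  (1 − -3)² + (4 − 4)² = 16
  (-5 − -3)² + (-2 − 4)² = 40
Minimum is attained by (-4, 4), so q lies in its Voronoi cell.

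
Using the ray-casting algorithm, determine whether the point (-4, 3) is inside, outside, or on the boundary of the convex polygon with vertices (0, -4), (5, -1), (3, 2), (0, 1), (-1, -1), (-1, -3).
The point (-4, 3) lies strictly outside the polygon

Cast a horizontal ray to the right from the query point and count how many polygon edges it crosses (each edge strictly once or zero times, handled with the usual half-open convention). 
Parity of crossings → even ⇒ outside.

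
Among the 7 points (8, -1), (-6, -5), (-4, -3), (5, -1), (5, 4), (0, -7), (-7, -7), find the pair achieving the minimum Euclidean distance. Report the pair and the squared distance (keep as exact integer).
Pair = ((-6, -5), (-7, -7)); squared distance = 5

Compute all C(7, 2) = 21 pairwise squared distances (x_i − x_j)² + (y_i − y_j)². The minimum is 5, attained by the pair ((-6, -5), (-7, -7)).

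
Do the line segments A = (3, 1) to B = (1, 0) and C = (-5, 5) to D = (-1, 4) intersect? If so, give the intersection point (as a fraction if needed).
No (intersection of containing lines falls outside at least one segment)

Parametrize and solve: t = -4/3, s = 8/3. At least one of these is outside [0, 1], so the segments do not intersect.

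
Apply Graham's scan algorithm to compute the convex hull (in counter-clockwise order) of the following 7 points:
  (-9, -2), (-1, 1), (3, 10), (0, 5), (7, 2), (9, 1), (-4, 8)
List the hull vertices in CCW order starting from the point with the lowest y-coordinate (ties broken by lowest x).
Hull (CCW) = [(-9, -2), (9, 1), (3, 10), (-4, 8)]

Graham scan procedure:
  1. Find the pivot p₀ = point with lowest y (tie → lowest x): (-9, -2).
  2. Sort the remaining points by polar angle around p₀.
  3. Walk through sorted points, maintaining a stack; pop the top while the last three entries make a non-left turn (cross product ≤ 0).
  4. Final stack is the convex hull in CCW order: (-9, -2), (9, 1), (3, 10), (-4, 8).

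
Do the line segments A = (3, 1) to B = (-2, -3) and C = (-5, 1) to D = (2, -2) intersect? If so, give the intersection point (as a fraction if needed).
Yes; intersection at (9/43, -53/43) (t = 24/43 on AB, s = 32/43 on CD)

Parametrize AB as A + t(B − A) = (3 + -5 t, 1 + -4 t) and CD as C + s(D − C) = (-5 + 7 s, 1 + -3 s). Solve the linear system for (t, s). Determinant = -43 ≠ 0, so a unique intersection of the containing lines exists. Solution: t = 24/43, s = 32/43 — both in [0, 1], so the segments cross. Intersection point: (9/43, -53/43).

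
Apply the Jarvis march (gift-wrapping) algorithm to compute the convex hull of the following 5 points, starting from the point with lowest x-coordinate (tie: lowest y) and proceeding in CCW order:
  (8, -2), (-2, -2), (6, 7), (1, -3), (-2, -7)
Hull (CCW) = [(-2, -7), (8, -2), (6, 7), (-2, -2)]

Jarvis march: at each step, from the current hull vertex p, select the next vertex q as the point such that every other point lies strictly to the left of (or on) the directed line p → q. (Equivalently: for every other point r, the cross product (q − p) × (r − p) ≥ 0.)
Starting point (lowest x, tie lowest y): (-2, -7). Wrap until returning to start. Resulting hull: (-2, -7), (8, -2), (6, 7), (-2, -2).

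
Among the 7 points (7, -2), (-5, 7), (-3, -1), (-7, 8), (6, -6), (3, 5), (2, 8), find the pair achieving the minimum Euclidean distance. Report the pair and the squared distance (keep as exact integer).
Pair = ((-5, 7), (-7, 8)); squared distance = 5

Compute all C(7, 2) = 21 pairwise squared distances (x_i − x_j)² + (y_i − y_j)². The minimum is 5, attained by the pair ((-5, 7), (-7, 8)).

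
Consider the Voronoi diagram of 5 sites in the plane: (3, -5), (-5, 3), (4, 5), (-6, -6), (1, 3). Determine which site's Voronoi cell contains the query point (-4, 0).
Nearest site = (-5, 3)

The Voronoi cell of site s contains exactly those query points closer to s than to any other site. Compute squared distances from q = (-4, 0) to each site:
  (-5 − -4)² + (3 − 0)² = 10
  (1 − -4)² + (3 − 0)² = 34
  (-6 − -4)² + (-6 − 0)² = 40
  (3 − -4)² + (-5 − 0)² = 74
  (4 − -4)² + (5 − 0)² = 89
Minimum is attained by (-5, 3), so q lies in its Voronoi cell.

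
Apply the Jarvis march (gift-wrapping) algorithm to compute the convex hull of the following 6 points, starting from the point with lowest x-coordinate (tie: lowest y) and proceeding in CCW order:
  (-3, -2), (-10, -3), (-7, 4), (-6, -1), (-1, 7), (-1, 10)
Hull (CCW) = [(-10, -3), (-3, -2), (-1, 7), (-1, 10), (-7, 4)]

Jarvis march: at each step, from the current hull vertex p, select the next vertex q as the point such that every other point lies strictly to the left of (or on) the directed line p → q. (Equivalently: for every other point r, the cross product (q − p) × (r − p) ≥ 0.)
Starting point (lowest x, tie lowest y): (-10, -3). Wrap until returning to start. Resulting hull: (-10, -3), (-3, -2), (-1, 7), (-1, 10), (-7, 4).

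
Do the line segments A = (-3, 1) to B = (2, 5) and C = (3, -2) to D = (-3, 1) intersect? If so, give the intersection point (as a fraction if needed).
Yes; intersection at (-3, 1) (t = 0 on AB, s = 1 on CD)

Parametrize AB as A + t(B − A) = (-3 + 5 t, 1 + 4 t) and CD as C + s(D − C) = (3 + -6 s, -2 + 3 s). Solve the linear system for (t, s). Determinant = -39 ≠ 0, so a unique intersection of the containing lines exists. Solution: t = 0, s = 1 — both in [0, 1], so the segments cross. Intersection point: (-3, 1).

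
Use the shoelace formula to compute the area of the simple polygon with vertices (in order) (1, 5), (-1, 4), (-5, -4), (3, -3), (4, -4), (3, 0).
Area = 87/2

Shoelace formula: Area = (1/2) |Σ_i (x_i · y_{i+1} − x_{i+1} · y_i)| (indices mod n). Compute each cross term:
  (1)(4) − (-1)(5) = 9
  (-1)(-4) − (-5)(4) = 24
  (-5)(-3) − (3)(-4) = 27
  (3)(-4) − (4)(-3) = 0
  (4)(0) − (3)(-4) = 12
  (3)(5) − (1)(0) = 15
Sum = 87, so (signed) Area = 87/2 = 87/2, |Area| = 87/2.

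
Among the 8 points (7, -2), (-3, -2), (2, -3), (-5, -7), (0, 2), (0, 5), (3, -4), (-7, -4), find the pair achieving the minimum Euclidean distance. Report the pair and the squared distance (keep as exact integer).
Pair = ((2, -3), (3, -4)); squared distance = 2

Compute all C(8, 2) = 28 pairwise squared distances (x_i − x_j)² + (y_i − y_j)². The minimum is 2, attained by the pair ((2, -3), (3, -4)).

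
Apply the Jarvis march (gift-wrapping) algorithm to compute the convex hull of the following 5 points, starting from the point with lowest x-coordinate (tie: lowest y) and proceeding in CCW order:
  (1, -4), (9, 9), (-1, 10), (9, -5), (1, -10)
Hull (CCW) = [(-1, 10), (1, -10), (9, -5), (9, 9)]

Jarvis march: at each step, from the current hull vertex p, select the next vertex q as the point such that every other point lies strictly to the left of (or on) the directed line p → q. (Equivalently: for every other point r, the cross product (q − p) × (r − p) ≥ 0.)
Starting point (lowest x, tie lowest y): (-1, 10). Wrap until returning to start. Resulting hull: (-1, 10), (1, -10), (9, -5), (9, 9).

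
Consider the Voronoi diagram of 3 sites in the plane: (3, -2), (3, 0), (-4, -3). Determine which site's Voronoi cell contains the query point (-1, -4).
Nearest site = (-4, -3)

The Voronoi cell of site s contains exactly those query points closer to s than to any other site. Compute squared distances from q = (-1, -4) to each site:
  (-4 − -1)² + (-3 − -4)² = 10
  (3 − -1)² + (-2 − -4)² = 20
  (3 − -1)² + (0 − -4)² = 32
Minimum is attained by (-4, -3), so q lies in its Voronoi cell.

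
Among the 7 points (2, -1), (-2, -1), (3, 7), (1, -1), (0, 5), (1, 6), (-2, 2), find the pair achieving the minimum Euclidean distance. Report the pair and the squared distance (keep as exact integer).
Pair = ((2, -1), (1, -1)); squared distance = 1

Compute all C(7, 2) = 21 pairwise squared distances (x_i − x_j)² + (y_i − y_j)². The minimum is 1, attained by the pair ((2, -1), (1, -1)).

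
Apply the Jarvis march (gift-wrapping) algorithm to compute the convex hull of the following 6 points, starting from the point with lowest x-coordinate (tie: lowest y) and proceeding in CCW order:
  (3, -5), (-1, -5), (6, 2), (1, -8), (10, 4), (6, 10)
Hull (CCW) = [(-1, -5), (1, -8), (10, 4), (6, 10)]

Jarvis march: at each step, from the current hull vertex p, select the next vertex q as the point such that every other point lies strictly to the left of (or on) the directed line p → q. (Equivalently: for every other point r, the cross product (q − p) × (r − p) ≥ 0.)
Starting point (lowest x, tie lowest y): (-1, -5). Wrap until returning to start. Resulting hull: (-1, -5), (1, -8), (10, 4), (6, 10).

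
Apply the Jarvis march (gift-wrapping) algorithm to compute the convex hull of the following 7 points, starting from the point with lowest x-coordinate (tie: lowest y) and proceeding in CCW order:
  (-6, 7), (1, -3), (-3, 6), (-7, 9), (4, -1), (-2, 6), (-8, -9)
Hull (CCW) = [(-8, -9), (4, -1), (-2, 6), (-7, 9)]

Jarvis march: at each step, from the current hull vertex p, select the next vertex q as the point such that every other point lies strictly to the left of (or on) the directed line p → q. (Equivalently: for every other point r, the cross product (q − p) × (r − p) ≥ 0.)
Starting point (lowest x, tie lowest y): (-8, -9). Wrap until returning to start. Resulting hull: (-8, -9), (4, -1), (-2, 6), (-7, 9).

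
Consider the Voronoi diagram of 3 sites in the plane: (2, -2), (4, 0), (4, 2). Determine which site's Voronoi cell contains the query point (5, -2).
Nearest site = (4, 0)

The Voronoi cell of site s contains exactly those query points closer to s than to any other site. Compute squared distances from q = (5, -2) to each site:
  (4 − 5)² + (0 − -2)² = 5
  (2 − 5)² + (-2 − -2)² = 9
  (4 − 5)² + (2 − -2)² = 17
Minimum is attained by (4, 0), so q lies in its Voronoi cell.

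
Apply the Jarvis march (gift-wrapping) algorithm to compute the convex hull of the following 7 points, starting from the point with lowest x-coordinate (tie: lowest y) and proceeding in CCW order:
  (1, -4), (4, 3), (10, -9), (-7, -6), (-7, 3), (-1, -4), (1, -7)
Hull (CCW) = [(-7, -6), (10, -9), (4, 3), (-7, 3)]

Jarvis march: at each step, from the current hull vertex p, select the next vertex q as the point such that every other point lies strictly to the left of (or on) the directed line p → q. (Equivalently: for every other point r, the cross product (q − p) × (r − p) ≥ 0.)
Starting point (lowest x, tie lowest y): (-7, -6). Wrap until returning to start. Resulting hull: (-7, -6), (10, -9), (4, 3), (-7, 3).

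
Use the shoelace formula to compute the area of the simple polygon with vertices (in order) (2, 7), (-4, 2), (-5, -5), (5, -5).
Area = 157/2

Shoelace formula: Area = (1/2) |Σ_i (x_i · y_{i+1} − x_{i+1} · y_i)| (indices mod n). Compute each cross term:
  (2)(2) − (-4)(7) = 32
  (-4)(-5) − (-5)(2) = 30
  (-5)(-5) − (5)(-5) = 50
  (5)(7) − (2)(-5) = 45
Sum = 157, so (signed) Area = 157/2 = 157/2, |Area| = 157/2.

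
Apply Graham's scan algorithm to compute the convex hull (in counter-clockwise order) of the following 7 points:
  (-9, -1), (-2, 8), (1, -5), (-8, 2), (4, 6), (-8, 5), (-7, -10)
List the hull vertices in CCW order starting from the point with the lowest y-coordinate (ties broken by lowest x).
Hull (CCW) = [(-7, -10), (1, -5), (4, 6), (-2, 8), (-8, 5), (-9, -1)]

Graham scan procedure:
  1. Find the pivot p₀ = point with lowest y (tie → lowest x): (-7, -10).
  2. Sort the remaining points by polar angle around p₀.
  3. Walk through sorted points, maintaining a stack; pop the top while the last three entries make a non-left turn (cross product ≤ 0).
  4. Final stack is the convex hull in CCW order: (-7, -10), (1, -5), (4, 6), (-2, 8), (-8, 5), (-9, -1).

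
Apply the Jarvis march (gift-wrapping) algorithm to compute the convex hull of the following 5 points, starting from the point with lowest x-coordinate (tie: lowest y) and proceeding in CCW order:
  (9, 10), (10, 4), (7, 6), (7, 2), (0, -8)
Hull (CCW) = [(0, -8), (10, 4), (9, 10)]

Jarvis march: at each step, from the current hull vertex p, select the next vertex q as the point such that every other point lies strictly to the left of (or on) the directed line p → q. (Equivalently: for every other point r, the cross product (q − p) × (r − p) ≥ 0.)
Starting point (lowest x, tie lowest y): (0, -8). Wrap until returning to start. Resulting hull: (0, -8), (10, 4), (9, 10).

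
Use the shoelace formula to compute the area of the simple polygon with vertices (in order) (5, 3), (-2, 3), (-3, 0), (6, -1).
Area = 28

Shoelace formula: Area = (1/2) |Σ_i (x_i · y_{i+1} − x_{i+1} · y_i)| (indices mod n). Compute each cross term:
  (5)(3) − (-2)(3) = 21
  (-2)(0) − (-3)(3) = 9
  (-3)(-1) − (6)(0) = 3
  (6)(3) − (5)(-1) = 23
Sum = 56, so (signed) Area = 56/2 = 28, |Area| = 28.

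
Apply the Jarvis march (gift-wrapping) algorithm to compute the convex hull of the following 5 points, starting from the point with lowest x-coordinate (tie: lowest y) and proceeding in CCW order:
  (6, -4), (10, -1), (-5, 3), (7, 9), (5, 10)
Hull (CCW) = [(-5, 3), (6, -4), (10, -1), (7, 9), (5, 10)]

Jarvis march: at each step, from the current hull vertex p, select the next vertex q as the point such that every other point lies strictly to the left of (or on) the directed line p → q. (Equivalently: for every other point r, the cross product (q − p) × (r − p) ≥ 0.)
Starting point (lowest x, tie lowest y): (-5, 3). Wrap until returning to start. Resulting hull: (-5, 3), (6, -4), (10, -1), (7, 9), (5, 10).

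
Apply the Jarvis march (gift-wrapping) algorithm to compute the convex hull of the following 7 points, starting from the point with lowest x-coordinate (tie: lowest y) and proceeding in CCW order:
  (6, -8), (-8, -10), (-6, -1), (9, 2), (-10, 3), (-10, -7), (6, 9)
Hull (CCW) = [(-10, -7), (-8, -10), (6, -8), (9, 2), (6, 9), (-10, 3)]

Jarvis march: at each step, from the current hull vertex p, select the next vertex q as the point such that every other point lies strictly to the left of (or on) the directed line p → q. (Equivalently: for every other point r, the cross product (q − p) × (r − p) ≥ 0.)
Starting point (lowest x, tie lowest y): (-10, -7). Wrap until returning to start. Resulting hull: (-10, -7), (-8, -10), (6, -8), (9, 2), (6, 9), (-10, 3).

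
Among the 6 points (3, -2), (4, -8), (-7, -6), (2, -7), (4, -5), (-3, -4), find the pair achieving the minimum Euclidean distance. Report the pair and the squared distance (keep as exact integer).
Pair = ((4, -8), (2, -7)); squared distance = 5

Compute all C(6, 2) = 15 pairwise squared distances (x_i − x_j)² + (y_i − y_j)². The minimum is 5, attained by the pair ((4, -8), (2, -7)).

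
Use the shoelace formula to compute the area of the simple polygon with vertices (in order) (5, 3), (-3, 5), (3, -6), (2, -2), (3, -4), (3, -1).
Area = 32

Shoelace formula: Area = (1/2) |Σ_i (x_i · y_{i+1} − x_{i+1} · y_i)| (indices mod n). Compute each cross term:
  (5)(5) − (-3)(3) = 34
  (-3)(-6) − (3)(5) = 3
  (3)(-2) − (2)(-6) = 6
  (2)(-4) − (3)(-2) = -2
  (3)(-1) − (3)(-4) = 9
  (3)(3) − (5)(-1) = 14
Sum = 64, so (signed) Area = 64/2 = 32, |Area| = 32.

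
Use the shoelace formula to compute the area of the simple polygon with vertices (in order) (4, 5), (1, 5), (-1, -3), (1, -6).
Area = 55/2

Shoelace formula: Area = (1/2) |Σ_i (x_i · y_{i+1} − x_{i+1} · y_i)| (indices mod n). Compute each cross term:
  (4)(5) − (1)(5) = 15
  (1)(-3) − (-1)(5) = 2
  (-1)(-6) − (1)(-3) = 9
  (1)(5) − (4)(-6) = 29
Sum = 55, so (signed) Area = 55/2 = 55/2, |Area| = 55/2.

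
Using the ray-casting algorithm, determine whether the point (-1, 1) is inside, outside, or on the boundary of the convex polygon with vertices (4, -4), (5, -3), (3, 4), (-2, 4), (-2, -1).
The point (-1, 1) lies strictly inside the polygon

Cast a horizontal ray to the right from the query point and count how many polygon edges it crosses (each edge strictly once or zero times, handled with the usual half-open convention). 
Parity of crossings → odd ⇒ inside.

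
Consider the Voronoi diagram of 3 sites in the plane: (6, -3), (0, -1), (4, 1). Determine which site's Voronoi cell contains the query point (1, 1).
Nearest site = (0, -1)

The Voronoi cell of site s contains exactly those query points closer to s than to any other site. Compute squared distances from q = (1, 1) to each site:
  (0 − 1)² + (-1 − 1)² = 5
  (4 − 1)² + (1 − 1)² = 9
  (6 − 1)² + (-3 − 1)² = 41
Minimum is attained by (0, -1), so q lies in its Voronoi cell.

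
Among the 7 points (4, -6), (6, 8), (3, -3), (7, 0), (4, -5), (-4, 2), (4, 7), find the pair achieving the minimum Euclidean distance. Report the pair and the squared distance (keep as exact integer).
Pair = ((4, -6), (4, -5)); squared distance = 1

Compute all C(7, 2) = 21 pairwise squared distances (x_i − x_j)² + (y_i − y_j)². The minimum is 1, attained by the pair ((4, -6), (4, -5)).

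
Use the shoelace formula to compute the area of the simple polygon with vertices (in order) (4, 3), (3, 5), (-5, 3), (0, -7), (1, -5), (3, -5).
Area = 63

Shoelace formula: Area = (1/2) |Σ_i (x_i · y_{i+1} − x_{i+1} · y_i)| (indices mod n). Compute each cross term:
  (4)(5) − (3)(3) = 11
  (3)(3) − (-5)(5) = 34
  (-5)(-7) − (0)(3) = 35
  (0)(-5) − (1)(-7) = 7
  (1)(-5) − (3)(-5) = 10
  (3)(3) − (4)(-5) = 29
Sum = 126, so (signed) Area = 126/2 = 63, |Area| = 63.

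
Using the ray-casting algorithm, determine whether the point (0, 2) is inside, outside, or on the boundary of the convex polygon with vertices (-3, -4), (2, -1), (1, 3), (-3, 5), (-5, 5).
The point (0, 2) lies strictly inside the polygon

Cast a horizontal ray to the right from the query point and count how many polygon edges it crosses (each edge strictly once or zero times, handled with the usual half-open convention). 
Parity of crossings → odd ⇒ inside.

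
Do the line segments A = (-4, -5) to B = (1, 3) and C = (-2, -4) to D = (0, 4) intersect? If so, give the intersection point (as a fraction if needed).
Yes; intersection at (-13/12, -1/3) (t = 7/12 on AB, s = 11/24 on CD)

Parametrize AB as A + t(B − A) = (-4 + 5 t, -5 + 8 t) and CD as C + s(D − C) = (-2 + 2 s, -4 + 8 s). Solve the linear system for (t, s). Determinant = -24 ≠ 0, so a unique intersection of the containing lines exists. Solution: t = 7/12, s = 11/24 — both in [0, 1], so the segments cross. Intersection point: (-13/12, -1/3).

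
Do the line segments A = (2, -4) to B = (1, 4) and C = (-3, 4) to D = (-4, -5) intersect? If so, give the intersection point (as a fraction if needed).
No (intersection of containing lines falls outside at least one segment)

Parametrize and solve: t = 53/17, s = -32/17. At least one of these is outside [0, 1], so the segments do not intersect.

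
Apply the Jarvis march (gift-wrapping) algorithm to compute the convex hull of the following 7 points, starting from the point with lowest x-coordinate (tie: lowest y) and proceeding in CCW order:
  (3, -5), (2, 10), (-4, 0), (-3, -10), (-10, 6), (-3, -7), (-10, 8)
Hull (CCW) = [(-10, 6), (-3, -10), (3, -5), (2, 10), (-10, 8)]

Jarvis march: at each step, from the current hull vertex p, select the next vertex q as the point such that every other point lies strictly to the left of (or on) the directed line p → q. (Equivalently: for every other point r, the cross product (q − p) × (r − p) ≥ 0.)
Starting point (lowest x, tie lowest y): (-10, 6). Wrap until returning to start. Resulting hull: (-10, 6), (-3, -10), (3, -5), (2, 10), (-10, 8).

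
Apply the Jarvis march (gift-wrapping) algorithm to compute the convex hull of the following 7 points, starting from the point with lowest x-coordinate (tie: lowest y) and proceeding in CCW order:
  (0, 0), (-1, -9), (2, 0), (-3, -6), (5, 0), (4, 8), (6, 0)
Hull (CCW) = [(-3, -6), (-1, -9), (6, 0), (4, 8)]

Jarvis march: at each step, from the current hull vertex p, select the next vertex q as the point such that every other point lies strictly to the left of (or on) the directed line p → q. (Equivalently: for every other point r, the cross product (q − p) × (r − p) ≥ 0.)
Starting point (lowest x, tie lowest y): (-3, -6). Wrap until returning to start. Resulting hull: (-3, -6), (-1, -9), (6, 0), (4, 8).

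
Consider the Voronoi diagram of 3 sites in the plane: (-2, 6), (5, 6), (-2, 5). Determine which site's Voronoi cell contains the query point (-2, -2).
Nearest site = (-2, 5)

The Voronoi cell of site s contains exactly those query points closer to s than to any other site. Compute squared distances from q = (-2, -2) to each site:
  (-2 − -2)² + (5 − -2)² = 49
  (-2 − -2)² + (6 − -2)² = 64
  (5 − -2)² + (6 − -2)² = 113
Minimum is attained by (-2, 5), so q lies in its Voronoi cell.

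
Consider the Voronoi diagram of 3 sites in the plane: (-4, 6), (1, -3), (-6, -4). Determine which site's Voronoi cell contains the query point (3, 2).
Nearest site = (1, -3)

The Voronoi cell of site s contains exactly those query points closer to s than to any other site. Compute squared distances from q = (3, 2) to each site:
  (1 − 3)² + (-3 − 2)² = 29
  (-4 − 3)² + (6 − 2)² = 65
  (-6 − 3)² + (-4 − 2)² = 117
Minimum is attained by (1, -3), so q lies in its Voronoi cell.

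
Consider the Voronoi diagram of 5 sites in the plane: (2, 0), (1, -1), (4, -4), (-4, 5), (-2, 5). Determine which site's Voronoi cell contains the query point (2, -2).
Nearest site = (1, -1)

The Voronoi cell of site s contains exactly those query points closer to s than to any other site. Compute squared distances from q = (2, -2) to each site:
  (1 − 2)² + (-1 − -2)² = 2
  (2 − 2)² + (0 − -2)² = 4
  (4 − 2)² + (-4 − -2)² = 8
  (-2 − 2)² + (5 − -2)² = 65
  (-4 − 2)² + (5 − -2)² = 85
Minimum is attained by (1, -1), so q lies in its Voronoi cell.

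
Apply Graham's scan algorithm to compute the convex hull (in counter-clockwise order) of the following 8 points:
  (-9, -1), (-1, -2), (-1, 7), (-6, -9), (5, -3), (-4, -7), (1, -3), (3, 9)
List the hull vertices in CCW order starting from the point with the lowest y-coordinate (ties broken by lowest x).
Hull (CCW) = [(-6, -9), (5, -3), (3, 9), (-1, 7), (-9, -1)]

Graham scan procedure:
  1. Find the pivot p₀ = point with lowest y (tie → lowest x): (-6, -9).
  2. Sort the remaining points by polar angle around p₀.
  3. Walk through sorted points, maintaining a stack; pop the top while the last three entries make a non-left turn (cross product ≤ 0).
  4. Final stack is the convex hull in CCW order: (-6, -9), (5, -3), (3, 9), (-1, 7), (-9, -1).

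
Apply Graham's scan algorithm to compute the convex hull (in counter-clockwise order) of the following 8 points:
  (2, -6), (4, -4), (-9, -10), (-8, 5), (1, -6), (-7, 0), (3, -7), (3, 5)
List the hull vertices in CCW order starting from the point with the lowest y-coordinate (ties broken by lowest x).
Hull (CCW) = [(-9, -10), (3, -7), (4, -4), (3, 5), (-8, 5)]

Graham scan procedure:
  1. Find the pivot p₀ = point with lowest y (tie → lowest x): (-9, -10).
  2. Sort the remaining points by polar angle around p₀.
  3. Walk through sorted points, maintaining a stack; pop the top while the last three entries make a non-left turn (cross product ≤ 0).
  4. Final stack is the convex hull in CCW order: (-9, -10), (3, -7), (4, -4), (3, 5), (-8, 5).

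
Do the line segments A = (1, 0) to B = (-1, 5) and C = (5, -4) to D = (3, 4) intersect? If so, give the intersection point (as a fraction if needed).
No (intersection of containing lines falls outside at least one segment)

Parametrize and solve: t = -4, s = -2. At least one of these is outside [0, 1], so the segments do not intersect.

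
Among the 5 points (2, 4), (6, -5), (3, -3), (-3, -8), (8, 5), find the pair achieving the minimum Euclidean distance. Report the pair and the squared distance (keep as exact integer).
Pair = ((6, -5), (3, -3)); squared distance = 13

Compute all C(5, 2) = 10 pairwise squared distances (x_i − x_j)² + (y_i − y_j)². The minimum is 13, attained by the pair ((6, -5), (3, -3)).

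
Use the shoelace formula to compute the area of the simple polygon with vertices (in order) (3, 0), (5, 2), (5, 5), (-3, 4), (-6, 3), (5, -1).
Area = 65/2

Shoelace formula: Area = (1/2) |Σ_i (x_i · y_{i+1} − x_{i+1} · y_i)| (indices mod n). Compute each cross term:
  (3)(2) − (5)(0) = 6
  (5)(5) − (5)(2) = 15
  (5)(4) − (-3)(5) = 35
  (-3)(3) − (-6)(4) = 15
  (-6)(-1) − (5)(3) = -9
  (5)(0) − (3)(-1) = 3
Sum = 65, so (signed) Area = 65/2 = 65/2, |Area| = 65/2.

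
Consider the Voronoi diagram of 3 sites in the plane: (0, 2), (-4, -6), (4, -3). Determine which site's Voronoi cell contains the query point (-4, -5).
Nearest site = (-4, -6)

The Voronoi cell of site s contains exactly those query points closer to s than to any other site. Compute squared distances from q = (-4, -5) to each site:
  (-4 − -4)² + (-6 − -5)² = 1
  (0 − -4)² + (2 − -5)² = 65
  (4 − -4)² + (-3 − -5)² = 68
Minimum is attained by (-4, -6), so q lies in its Voronoi cell.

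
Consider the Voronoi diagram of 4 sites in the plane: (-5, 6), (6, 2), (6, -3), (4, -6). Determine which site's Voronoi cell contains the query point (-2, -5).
Nearest site = (4, -6)

The Voronoi cell of site s contains exactly those query points closer to s than to any other site. Compute squared distances from q = (-2, -5) to each site:
  (4 − -2)² + (-6 − -5)² = 37
  (6 − -2)² + (-3 − -5)² = 68
  (6 − -2)² + (2 − -5)² = 113
  (-5 − -2)² + (6 − -5)² = 130
Minimum is attained by (4, -6), so q lies in its Voronoi cell.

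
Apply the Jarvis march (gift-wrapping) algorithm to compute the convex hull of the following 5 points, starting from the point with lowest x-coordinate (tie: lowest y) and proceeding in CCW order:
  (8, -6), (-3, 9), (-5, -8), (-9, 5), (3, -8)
Hull (CCW) = [(-9, 5), (-5, -8), (3, -8), (8, -6), (-3, 9)]

Jarvis march: at each step, from the current hull vertex p, select the next vertex q as the point such that every other point lies strictly to the left of (or on) the directed line p → q. (Equivalently: for every other point r, the cross product (q − p) × (r − p) ≥ 0.)
Starting point (lowest x, tie lowest y): (-9, 5). Wrap until returning to start. Resulting hull: (-9, 5), (-5, -8), (3, -8), (8, -6), (-3, 9).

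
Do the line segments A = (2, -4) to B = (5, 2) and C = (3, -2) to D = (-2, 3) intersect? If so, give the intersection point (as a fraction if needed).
Yes; intersection at (3, -2) (t = 1/3 on AB, s = 0 on CD)

Parametrize AB as A + t(B − A) = (2 + 3 t, -4 + 6 t) and CD as C + s(D − C) = (3 + -5 s, -2 + 5 s). Solve the linear system for (t, s). Determinant = -45 ≠ 0, so a unique intersection of the containing lines exists. Solution: t = 1/3, s = 0 — both in [0, 1], so the segments cross. Intersection point: (3, -2).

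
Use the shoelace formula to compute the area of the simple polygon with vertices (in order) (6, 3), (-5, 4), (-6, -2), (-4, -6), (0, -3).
Area = 131/2

Shoelace formula: Area = (1/2) |Σ_i (x_i · y_{i+1} − x_{i+1} · y_i)| (indices mod n). Compute each cross term:
  (6)(4) − (-5)(3) = 39
  (-5)(-2) − (-6)(4) = 34
  (-6)(-6) − (-4)(-2) = 28
  (-4)(-3) − (0)(-6) = 12
  (0)(3) − (6)(-3) = 18
Sum = 131, so (signed) Area = 131/2 = 131/2, |Area| = 131/2.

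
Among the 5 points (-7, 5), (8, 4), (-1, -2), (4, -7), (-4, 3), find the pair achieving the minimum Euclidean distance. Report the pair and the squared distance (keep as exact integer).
Pair = ((-7, 5), (-4, 3)); squared distance = 13

Compute all C(5, 2) = 10 pairwise squared distances (x_i − x_j)² + (y_i − y_j)². The minimum is 13, attained by the pair ((-7, 5), (-4, 3)).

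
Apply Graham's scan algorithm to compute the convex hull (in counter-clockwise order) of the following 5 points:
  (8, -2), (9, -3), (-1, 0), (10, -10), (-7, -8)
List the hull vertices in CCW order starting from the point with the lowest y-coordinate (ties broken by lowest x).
Hull (CCW) = [(10, -10), (9, -3), (8, -2), (-1, 0), (-7, -8)]

Graham scan procedure:
  1. Find the pivot p₀ = point with lowest y (tie → lowest x): (10, -10).
  2. Sort the remaining points by polar angle around p₀.
  3. Walk through sorted points, maintaining a stack; pop the top while the last three entries make a non-left turn (cross product ≤ 0).
  4. Final stack is the convex hull in CCW order: (10, -10), (9, -3), (8, -2), (-1, 0), (-7, -8).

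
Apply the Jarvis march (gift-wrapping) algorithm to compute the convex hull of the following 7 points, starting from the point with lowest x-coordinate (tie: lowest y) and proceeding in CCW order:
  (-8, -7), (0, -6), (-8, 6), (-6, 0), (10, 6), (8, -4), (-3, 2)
Hull (CCW) = [(-8, -7), (0, -6), (8, -4), (10, 6), (-8, 6)]

Jarvis march: at each step, from the current hull vertex p, select the next vertex q as the point such that every other point lies strictly to the left of (or on) the directed line p → q. (Equivalently: for every other point r, the cross product (q − p) × (r − p) ≥ 0.)
Starting point (lowest x, tie lowest y): (-8, -7). Wrap until returning to start. Resulting hull: (-8, -7), (0, -6), (8, -4), (10, 6), (-8, 6).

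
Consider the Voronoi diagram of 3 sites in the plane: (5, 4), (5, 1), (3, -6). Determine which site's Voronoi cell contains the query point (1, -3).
Nearest site = (3, -6)

The Voronoi cell of site s contains exactly those query points closer to s than to any other site. Compute squared distances from q = (1, -3) to each site:
  (3 − 1)² + (-6 − -3)² = 13
  (5 − 1)² + (1 − -3)² = 32
  (5 − 1)² + (4 − -3)² = 65
Minimum is attained by (3, -6), so q lies in its Voronoi cell.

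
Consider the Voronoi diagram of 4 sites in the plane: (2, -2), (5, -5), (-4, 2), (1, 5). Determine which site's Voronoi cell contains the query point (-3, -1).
Nearest site = (-4, 2)

The Voronoi cell of site s contains exactly those query points closer to s than to any other site. Compute squared distances from q = (-3, -1) to each site:
  (-4 − -3)² + (2 − -1)² = 10
  (2 − -3)² + (-2 − -1)² = 26
  (1 − -3)² + (5 − -1)² = 52
  (5 − -3)² + (-5 − -1)² = 80
Minimum is attained by (-4, 2), so q lies in its Voronoi cell.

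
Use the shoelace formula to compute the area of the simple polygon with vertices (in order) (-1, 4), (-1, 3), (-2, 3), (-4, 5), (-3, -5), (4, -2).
Area = 81/2

Shoelace formula: Area = (1/2) |Σ_i (x_i · y_{i+1} − x_{i+1} · y_i)| (indices mod n). Compute each cross term:
  (-1)(3) − (-1)(4) = 1
  (-1)(3) − (-2)(3) = 3
  (-2)(5) − (-4)(3) = 2
  (-4)(-5) − (-3)(5) = 35
  (-3)(-2) − (4)(-5) = 26
  (4)(4) − (-1)(-2) = 14
Sum = 81, so (signed) Area = 81/2 = 81/2, |Area| = 81/2.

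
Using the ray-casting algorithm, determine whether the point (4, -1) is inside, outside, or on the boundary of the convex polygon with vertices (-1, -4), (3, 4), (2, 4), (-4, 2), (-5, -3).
The point (4, -1) lies strictly outside the polygon

Cast a horizontal ray to the right from the query point and count how many polygon edges it crosses (each edge strictly once or zero times, handled with the usual half-open convention). 
Parity of crossings → even ⇒ outside.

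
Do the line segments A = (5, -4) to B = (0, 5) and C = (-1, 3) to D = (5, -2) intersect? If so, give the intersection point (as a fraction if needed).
Yes; intersection at (85/29, -8/29) (t = 12/29 on AB, s = 19/29 on CD)

Parametrize AB as A + t(B − A) = (5 + -5 t, -4 + 9 t) and CD as C + s(D − C) = (-1 + 6 s, 3 + -5 s). Solve the linear system for (t, s). Determinant = 29 ≠ 0, so a unique intersection of the containing lines exists. Solution: t = 12/29, s = 19/29 — both in [0, 1], so the segments cross. Intersection point: (85/29, -8/29).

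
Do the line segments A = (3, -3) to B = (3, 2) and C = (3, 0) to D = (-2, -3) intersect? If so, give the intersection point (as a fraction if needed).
Yes; intersection at (3, 0) (t = 3/5 on AB, s = 0 on CD)

Parametrize AB as A + t(B − A) = (3 + 0 t, -3 + 5 t) and CD as C + s(D − C) = (3 + -5 s, 0 + -3 s). Solve the linear system for (t, s). Determinant = -25 ≠ 0, so a unique intersection of the containing lines exists. Solution: t = 3/5, s = 0 — both in [0, 1], so the segments cross. Intersection point: (3, 0).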